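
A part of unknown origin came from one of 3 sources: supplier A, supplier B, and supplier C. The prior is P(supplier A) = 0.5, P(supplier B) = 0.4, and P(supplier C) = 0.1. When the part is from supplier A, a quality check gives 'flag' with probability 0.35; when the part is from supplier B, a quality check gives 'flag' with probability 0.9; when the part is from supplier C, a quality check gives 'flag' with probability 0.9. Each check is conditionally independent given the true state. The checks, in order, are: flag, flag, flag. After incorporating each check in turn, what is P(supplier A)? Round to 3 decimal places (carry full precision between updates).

0.056

Each posterior becomes the prior for the next update.
After 'flag': normaliser = 0.35·0.5000 + 0.9·0.4000 + 0.9·0.1000; P(supplier A) ≈ 0.2800, P(supplier B) ≈ 0.5760, P(supplier C) ≈ 0.1440
After 'flag': normaliser = 0.35·0.2800 + 0.9·0.5760 + 0.9·0.1440; P(supplier A) ≈ 0.1314, P(supplier B) ≈ 0.6949, P(supplier C) ≈ 0.1737
After 'flag': normaliser = 0.35·0.1314 + 0.9·0.6949 + 0.9·0.1737; P(supplier A) ≈ 0.0555, P(supplier B) ≈ 0.7556, P(supplier C) ≈ 0.1889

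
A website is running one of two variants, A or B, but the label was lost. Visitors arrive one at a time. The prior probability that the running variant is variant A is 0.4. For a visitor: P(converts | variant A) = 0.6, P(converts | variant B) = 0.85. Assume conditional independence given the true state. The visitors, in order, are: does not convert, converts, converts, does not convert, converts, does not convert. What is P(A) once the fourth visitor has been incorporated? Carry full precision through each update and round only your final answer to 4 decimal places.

0.7026

After 'does not convert': P(A) = 0.4·0.4000 / (0.4·0.4000 + 0.15·0.6000) ≈ 0.6400
After 'converts': P(A) = 0.6·0.6400 / (0.6·0.6400 + 0.85·0.3600) ≈ 0.5565
After 'converts': P(A) = 0.6·0.5565 / (0.6·0.5565 + 0.85·0.4435) ≈ 0.4697
After 'does not convert': P(A) = 0.4·0.4697 / (0.4·0.4697 + 0.15·0.5303) ≈ 0.7026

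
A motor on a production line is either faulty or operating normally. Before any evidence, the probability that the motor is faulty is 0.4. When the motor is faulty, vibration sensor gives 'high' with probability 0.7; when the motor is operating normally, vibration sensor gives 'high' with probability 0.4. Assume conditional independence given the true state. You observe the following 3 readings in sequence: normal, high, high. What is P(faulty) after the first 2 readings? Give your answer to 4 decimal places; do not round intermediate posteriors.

0.3684

After 'normal': P(faulty) = 0.3·0.4000 / (0.3·0.4000 + 0.6·0.6000) ≈ 0.2500
After 'high': P(faulty) = 0.7·0.2500 / (0.7·0.2500 + 0.4·0.7500) ≈ 0.3684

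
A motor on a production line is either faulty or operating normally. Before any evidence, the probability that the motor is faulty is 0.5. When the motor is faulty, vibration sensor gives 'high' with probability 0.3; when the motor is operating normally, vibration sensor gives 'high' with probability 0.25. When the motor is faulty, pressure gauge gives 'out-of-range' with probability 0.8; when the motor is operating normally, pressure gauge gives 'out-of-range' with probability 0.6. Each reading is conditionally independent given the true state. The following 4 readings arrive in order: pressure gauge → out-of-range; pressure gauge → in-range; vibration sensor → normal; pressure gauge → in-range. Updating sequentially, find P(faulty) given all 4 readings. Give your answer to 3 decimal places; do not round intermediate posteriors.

After pressure gauge='out-of-range': P(faulty) = 0.8·0.5000 / (0.8·0.5000 + 0.6·0.5000) ≈ 0.5714
After pressure gauge='in-range': P(faulty) = 0.2·0.5714 / (0.2·0.5714 + 0.4·0.4286) ≈ 0.4000
After vibration sensor='normal': P(faulty) = 0.7·0.4000 / (0.7·0.4000 + 0.75·0.6000) ≈ 0.3836
After pressure gauge='in-range': P(faulty) = 0.2·0.3836 / (0.2·0.3836 + 0.4·0.6164) ≈ 0.2373

0.237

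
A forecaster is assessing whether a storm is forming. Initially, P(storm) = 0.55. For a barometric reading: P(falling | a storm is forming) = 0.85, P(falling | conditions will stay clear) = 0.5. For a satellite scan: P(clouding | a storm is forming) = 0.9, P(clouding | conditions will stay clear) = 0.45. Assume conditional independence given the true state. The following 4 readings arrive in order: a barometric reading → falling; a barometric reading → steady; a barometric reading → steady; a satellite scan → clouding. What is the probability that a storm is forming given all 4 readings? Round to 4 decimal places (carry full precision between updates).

0.2722

Apply Bayes' rule sequentially, carrying P(storm) forward.
After a barometric reading='falling': P(storm) = 0.85·0.5500 / (0.85·0.5500 + 0.5·0.4500) ≈ 0.6751
After a barometric reading='steady': P(storm) = 0.15·0.6751 / (0.15·0.6751 + 0.5·0.3249) ≈ 0.3840
After a barometric reading='steady': P(storm) = 0.15·0.3840 / (0.15·0.3840 + 0.5·0.6160) ≈ 0.1575
After a satellite scan='clouding': P(storm) = 0.9·0.1575 / (0.9·0.1575 + 0.45·0.8425) ≈ 0.2722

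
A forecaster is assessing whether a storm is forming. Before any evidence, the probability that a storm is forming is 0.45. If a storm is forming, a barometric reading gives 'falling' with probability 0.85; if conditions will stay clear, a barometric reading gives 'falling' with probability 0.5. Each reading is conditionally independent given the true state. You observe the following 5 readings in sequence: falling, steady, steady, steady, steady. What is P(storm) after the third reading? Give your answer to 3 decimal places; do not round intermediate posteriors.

0.111

After 'falling': P(storm) = 0.85·0.4500 / (0.85·0.4500 + 0.5·0.5500) ≈ 0.5817
After 'steady': P(storm) = 0.15·0.5817 / (0.15·0.5817 + 0.5·0.4183) ≈ 0.2944
After 'steady': P(storm) = 0.15·0.2944 / (0.15·0.2944 + 0.5·0.7056) ≈ 0.1113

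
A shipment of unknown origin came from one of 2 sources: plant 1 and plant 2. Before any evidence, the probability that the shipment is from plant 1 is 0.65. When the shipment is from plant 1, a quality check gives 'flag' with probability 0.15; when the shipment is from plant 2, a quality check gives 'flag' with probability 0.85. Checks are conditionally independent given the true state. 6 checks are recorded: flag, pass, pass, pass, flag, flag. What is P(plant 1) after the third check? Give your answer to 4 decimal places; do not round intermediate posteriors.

0.9132

Each posterior becomes the prior for the next update.
After 'flag': P(plant 1) = 0.15·0.6500 / (0.15·0.6500 + 0.85·0.3500) ≈ 0.2468
After 'pass': P(plant 1) = 0.85·0.2468 / (0.85·0.2468 + 0.15·0.7532) ≈ 0.6500
After 'pass': P(plant 1) = 0.85·0.6500 / (0.85·0.6500 + 0.15·0.3500) ≈ 0.9132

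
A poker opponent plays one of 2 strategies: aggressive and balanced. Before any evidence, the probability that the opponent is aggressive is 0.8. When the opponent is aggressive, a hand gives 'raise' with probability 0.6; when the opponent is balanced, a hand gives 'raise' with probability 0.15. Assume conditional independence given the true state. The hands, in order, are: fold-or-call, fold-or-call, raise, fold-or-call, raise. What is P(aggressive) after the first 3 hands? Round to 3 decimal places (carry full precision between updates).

0.780

After 'fold-or-call': P(aggressive) = 0.4·0.8000 / (0.4·0.8000 + 0.85·0.2000) ≈ 0.6531
After 'fold-or-call': P(aggressive) = 0.4·0.6531 / (0.4·0.6531 + 0.85·0.3469) ≈ 0.4697
After 'raise': P(aggressive) = 0.6·0.4697 / (0.6·0.4697 + 0.15·0.5303) ≈ 0.7799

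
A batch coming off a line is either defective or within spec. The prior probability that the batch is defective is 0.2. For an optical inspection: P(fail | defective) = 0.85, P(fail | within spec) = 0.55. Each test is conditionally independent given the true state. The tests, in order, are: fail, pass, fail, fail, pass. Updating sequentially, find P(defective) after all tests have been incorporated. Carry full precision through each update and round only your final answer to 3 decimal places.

0.093

Apply Bayes' rule sequentially, carrying P(defective) forward.
After 'fail': P(defective) = 0.85·0.2000 / (0.85·0.2000 + 0.55·0.8000) ≈ 0.2787
After 'pass': P(defective) = 0.15·0.2787 / (0.15·0.2787 + 0.45·0.7213) ≈ 0.1141
After 'fail': P(defective) = 0.85·0.1141 / (0.85·0.1141 + 0.55·0.8859) ≈ 0.1660
After 'fail': P(defective) = 0.85·0.1660 / (0.85·0.1660 + 0.55·0.8340) ≈ 0.2352
After 'pass': P(defective) = 0.15·0.2352 / (0.15·0.2352 + 0.45·0.7648) ≈ 0.0930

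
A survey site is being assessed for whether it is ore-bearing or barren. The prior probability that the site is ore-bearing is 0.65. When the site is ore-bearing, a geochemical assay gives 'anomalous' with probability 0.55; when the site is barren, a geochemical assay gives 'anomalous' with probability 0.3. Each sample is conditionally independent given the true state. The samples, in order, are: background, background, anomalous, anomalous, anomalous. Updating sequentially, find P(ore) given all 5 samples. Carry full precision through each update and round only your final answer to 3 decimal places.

0.825

Apply Bayes' rule sequentially, carrying P(ore) forward.
After 'background': P(ore) = 0.45·0.6500 / (0.45·0.6500 + 0.7·0.3500) ≈ 0.5442
After 'background': P(ore) = 0.45·0.5442 / (0.45·0.5442 + 0.7·0.4558) ≈ 0.4342
After 'anomalous': P(ore) = 0.55·0.4342 / (0.55·0.4342 + 0.3·0.5658) ≈ 0.5846
After 'anomalous': P(ore) = 0.55·0.5846 / (0.55·0.5846 + 0.3·0.4154) ≈ 0.7206
After 'anomalous': P(ore) = 0.55·0.7206 / (0.55·0.7206 + 0.3·0.2794) ≈ 0.8255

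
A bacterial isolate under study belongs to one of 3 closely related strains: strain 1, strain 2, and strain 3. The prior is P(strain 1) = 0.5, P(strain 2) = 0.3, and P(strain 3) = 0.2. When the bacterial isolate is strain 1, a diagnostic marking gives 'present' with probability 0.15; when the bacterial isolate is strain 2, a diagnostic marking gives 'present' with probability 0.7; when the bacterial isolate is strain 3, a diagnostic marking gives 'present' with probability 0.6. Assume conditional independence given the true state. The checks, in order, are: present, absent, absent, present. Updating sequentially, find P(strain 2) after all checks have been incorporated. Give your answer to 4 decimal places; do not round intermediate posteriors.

0.4024

After 'present': normaliser = 0.15·0.5000 + 0.7·0.3000 + 0.6·0.2000; P(strain 1) ≈ 0.1852, P(strain 2) ≈ 0.5185, P(strain 3) ≈ 0.2963
After 'absent': normaliser = 0.85·0.1852 + 0.3·0.5185 + 0.4·0.2963; P(strain 1) ≈ 0.3648, P(strain 2) ≈ 0.3605, P(strain 3) ≈ 0.2747
After 'absent': normaliser = 0.85·0.3648 + 0.3·0.3605 + 0.4·0.2747; P(strain 1) ≈ 0.5872, P(strain 2) ≈ 0.2048, P(strain 3) ≈ 0.2080
After 'present': normaliser = 0.15·0.5872 + 0.7·0.2048 + 0.6·0.2080; P(strain 1) ≈ 0.2472, P(strain 2) ≈ 0.4024, P(strain 3) ≈ 0.3504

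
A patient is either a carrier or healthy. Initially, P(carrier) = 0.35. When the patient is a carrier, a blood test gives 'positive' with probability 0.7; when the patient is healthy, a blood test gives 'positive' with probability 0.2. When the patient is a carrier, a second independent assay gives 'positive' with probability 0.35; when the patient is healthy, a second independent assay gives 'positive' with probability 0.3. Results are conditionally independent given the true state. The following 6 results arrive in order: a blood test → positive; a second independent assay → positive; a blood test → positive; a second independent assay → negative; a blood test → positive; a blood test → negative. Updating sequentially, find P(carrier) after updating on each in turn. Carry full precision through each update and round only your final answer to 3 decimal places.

0.904

Each posterior becomes the prior for the next update.
After a blood test='positive': P(carrier) = 0.7·0.3500 / (0.7·0.3500 + 0.2·0.6500) ≈ 0.6533
After a second independent assay='positive': P(carrier) = 0.35·0.6533 / (0.35·0.6533 + 0.3·0.3467) ≈ 0.6874
After a blood test='positive': P(carrier) = 0.7·0.6874 / (0.7·0.6874 + 0.2·0.3126) ≈ 0.8850
After a second independent assay='negative': P(carrier) = 0.65·0.8850 / (0.65·0.8850 + 0.7·0.1150) ≈ 0.8772
After a blood test='positive': P(carrier) = 0.7·0.8772 / (0.7·0.8772 + 0.2·0.1228) ≈ 0.9616
After a blood test='negative': P(carrier) = 0.3·0.9616 / (0.3·0.9616 + 0.8·0.0384) ≈ 0.9037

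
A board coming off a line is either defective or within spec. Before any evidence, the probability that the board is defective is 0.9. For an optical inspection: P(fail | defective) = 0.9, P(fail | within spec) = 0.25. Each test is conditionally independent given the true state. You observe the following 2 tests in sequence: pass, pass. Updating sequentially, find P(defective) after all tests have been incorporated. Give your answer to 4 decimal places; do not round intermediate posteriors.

0.1379

Each posterior becomes the prior for the next update.
After 'pass': P(defective) = 0.1·0.9000 / (0.1·0.9000 + 0.75·0.1000) ≈ 0.5455
After 'pass': P(defective) = 0.1·0.5455 / (0.1·0.5455 + 0.75·0.4545) ≈ 0.1379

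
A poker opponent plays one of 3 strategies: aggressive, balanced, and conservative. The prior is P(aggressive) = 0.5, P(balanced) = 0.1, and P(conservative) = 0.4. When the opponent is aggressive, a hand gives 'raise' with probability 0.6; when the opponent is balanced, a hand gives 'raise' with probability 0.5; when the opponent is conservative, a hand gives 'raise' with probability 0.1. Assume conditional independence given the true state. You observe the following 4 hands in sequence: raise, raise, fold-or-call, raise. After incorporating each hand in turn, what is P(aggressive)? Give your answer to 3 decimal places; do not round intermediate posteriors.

After 'raise': normaliser = 0.6·0.5000 + 0.5·0.1000 + 0.1·0.4000; P(aggressive) ≈ 0.7692, P(balanced) ≈ 0.1282, P(conservative) ≈ 0.1026
After 'raise': normaliser = 0.6·0.7692 + 0.5·0.1282 + 0.1·0.1026; P(aggressive) ≈ 0.8612, P(balanced) ≈ 0.1196, P(conservative) ≈ 0.0191
After 'fold-or-call': normaliser = 0.4·0.8612 + 0.5·0.1196 + 0.9·0.0191; P(aggressive) ≈ 0.8173, P(balanced) ≈ 0.1419, P(conservative) ≈ 0.0409
After 'raise': normaliser = 0.6·0.8173 + 0.5·0.1419 + 0.1·0.0409; P(aggressive) ≈ 0.8673, P(balanced) ≈ 0.1255, P(conservative) ≈ 0.0072

0.867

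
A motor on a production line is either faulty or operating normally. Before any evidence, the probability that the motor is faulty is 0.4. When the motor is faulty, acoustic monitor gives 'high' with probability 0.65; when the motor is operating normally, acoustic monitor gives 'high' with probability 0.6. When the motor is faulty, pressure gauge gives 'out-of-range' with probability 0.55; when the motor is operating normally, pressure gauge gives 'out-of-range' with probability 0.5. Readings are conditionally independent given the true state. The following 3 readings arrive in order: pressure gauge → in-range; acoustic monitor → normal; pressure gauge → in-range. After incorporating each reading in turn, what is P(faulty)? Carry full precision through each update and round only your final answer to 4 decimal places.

After pressure gauge='in-range': P(faulty) = 0.45·0.4000 / (0.45·0.4000 + 0.5·0.6000) ≈ 0.3750
After acoustic monitor='normal': P(faulty) = 0.35·0.3750 / (0.35·0.3750 + 0.4·0.6250) ≈ 0.3443
After pressure gauge='in-range': P(faulty) = 0.45·0.3443 / (0.45·0.3443 + 0.5·0.6557) ≈ 0.3209

0.3209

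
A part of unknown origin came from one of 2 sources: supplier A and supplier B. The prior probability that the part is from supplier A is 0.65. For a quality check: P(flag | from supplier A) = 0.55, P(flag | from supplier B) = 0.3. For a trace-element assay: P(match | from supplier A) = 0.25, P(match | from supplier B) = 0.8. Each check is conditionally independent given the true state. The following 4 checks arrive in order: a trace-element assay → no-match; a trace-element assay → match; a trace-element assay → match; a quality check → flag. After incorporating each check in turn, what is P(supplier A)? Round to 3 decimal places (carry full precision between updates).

Each posterior becomes the prior for the next update.
After a trace-element assay='no-match': P(supplier A) = 0.75·0.6500 / (0.75·0.6500 + 0.2·0.3500) ≈ 0.8744
After a trace-element assay='match': P(supplier A) = 0.25·0.8744 / (0.25·0.8744 + 0.8·0.1256) ≈ 0.6852
After a trace-element assay='match': P(supplier A) = 0.25·0.6852 / (0.25·0.6852 + 0.8·0.3148) ≈ 0.4048
After a quality check='flag': P(supplier A) = 0.55·0.4048 / (0.55·0.4048 + 0.3·0.5952) ≈ 0.5549

0.555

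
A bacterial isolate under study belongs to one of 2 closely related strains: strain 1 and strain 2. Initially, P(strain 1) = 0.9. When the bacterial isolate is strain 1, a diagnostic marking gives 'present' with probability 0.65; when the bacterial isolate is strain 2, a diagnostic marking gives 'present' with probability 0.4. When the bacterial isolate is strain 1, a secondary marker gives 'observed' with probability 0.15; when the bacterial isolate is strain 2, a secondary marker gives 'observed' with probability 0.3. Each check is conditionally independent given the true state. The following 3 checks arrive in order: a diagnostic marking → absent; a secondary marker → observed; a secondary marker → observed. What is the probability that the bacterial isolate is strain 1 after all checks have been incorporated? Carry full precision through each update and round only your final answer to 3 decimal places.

After a diagnostic marking='absent': P(strain 1) = 0.35·0.9000 / (0.35·0.9000 + 0.6·0.1000) ≈ 0.8400
After a secondary marker='observed': P(strain 1) = 0.15·0.8400 / (0.15·0.8400 + 0.3·0.1600) ≈ 0.7241
After a secondary marker='observed': P(strain 1) = 0.15·0.7241 / (0.15·0.7241 + 0.3·0.2759) ≈ 0.5676

0.568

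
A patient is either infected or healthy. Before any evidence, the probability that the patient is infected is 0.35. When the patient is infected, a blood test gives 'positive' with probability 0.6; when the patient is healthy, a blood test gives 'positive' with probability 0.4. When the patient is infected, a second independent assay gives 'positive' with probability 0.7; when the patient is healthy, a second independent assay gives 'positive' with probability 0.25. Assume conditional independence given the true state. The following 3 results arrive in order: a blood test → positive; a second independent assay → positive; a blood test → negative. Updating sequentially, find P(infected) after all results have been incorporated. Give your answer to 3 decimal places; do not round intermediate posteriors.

0.601

Apply Bayes' rule sequentially, carrying P(infected) forward.
After a blood test='positive': P(infected) = 0.6·0.3500 / (0.6·0.3500 + 0.4·0.6500) ≈ 0.4468
After a second independent assay='positive': P(infected) = 0.7·0.4468 / (0.7·0.4468 + 0.25·0.5532) ≈ 0.6934
After a blood test='negative': P(infected) = 0.4·0.6934 / (0.4·0.6934 + 0.6·0.3066) ≈ 0.6012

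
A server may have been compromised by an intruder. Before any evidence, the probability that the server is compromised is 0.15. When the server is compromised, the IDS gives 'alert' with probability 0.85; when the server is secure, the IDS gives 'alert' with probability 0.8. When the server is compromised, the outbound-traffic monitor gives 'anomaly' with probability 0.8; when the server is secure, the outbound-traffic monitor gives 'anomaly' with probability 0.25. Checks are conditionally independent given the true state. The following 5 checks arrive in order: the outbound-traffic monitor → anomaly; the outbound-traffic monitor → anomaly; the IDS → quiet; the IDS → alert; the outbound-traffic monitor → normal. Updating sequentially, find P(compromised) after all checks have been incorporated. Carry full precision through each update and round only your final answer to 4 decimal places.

Apply Bayes' rule sequentially, carrying P(compromised) forward.
After the outbound-traffic monitor='anomaly': P(compromised) = 0.8·0.1500 / (0.8·0.1500 + 0.25·0.8500) ≈ 0.3609
After the outbound-traffic monitor='anomaly': P(compromised) = 0.8·0.3609 / (0.8·0.3609 + 0.25·0.6391) ≈ 0.6438
After the IDS='quiet': P(compromised) = 0.15·0.6438 / (0.15·0.6438 + 0.2·0.3562) ≈ 0.5754
After the IDS='alert': P(compromised) = 0.85·0.5754 / (0.85·0.5754 + 0.8·0.4246) ≈ 0.5902
After the outbound-traffic monitor='normal': P(compromised) = 0.2·0.5902 / (0.2·0.5902 + 0.75·0.4098) ≈ 0.2775

0.2775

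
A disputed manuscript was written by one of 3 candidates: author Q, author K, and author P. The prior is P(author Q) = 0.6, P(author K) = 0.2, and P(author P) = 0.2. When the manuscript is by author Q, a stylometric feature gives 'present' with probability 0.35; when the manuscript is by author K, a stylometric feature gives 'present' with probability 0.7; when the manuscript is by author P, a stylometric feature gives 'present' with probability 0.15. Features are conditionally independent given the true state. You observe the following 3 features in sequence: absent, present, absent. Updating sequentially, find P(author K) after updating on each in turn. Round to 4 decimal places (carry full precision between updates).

Each posterior becomes the prior for the next update.
After 'absent': normaliser = 0.65·0.6000 + 0.3·0.2000 + 0.85·0.2000; P(author Q) ≈ 0.6290, P(author K) ≈ 0.0968, P(author P) ≈ 0.2742
After 'present': normaliser = 0.35·0.6290 + 0.7·0.0968 + 0.15·0.2742; P(author Q) ≈ 0.6691, P(author K) ≈ 0.2059, P(author P) ≈ 0.1250
After 'absent': normaliser = 0.65·0.6691 + 0.3·0.2059 + 0.85·0.1250; P(author Q) ≈ 0.7213, P(author K) ≈ 0.1024, P(author P) ≈ 0.1762

0.1024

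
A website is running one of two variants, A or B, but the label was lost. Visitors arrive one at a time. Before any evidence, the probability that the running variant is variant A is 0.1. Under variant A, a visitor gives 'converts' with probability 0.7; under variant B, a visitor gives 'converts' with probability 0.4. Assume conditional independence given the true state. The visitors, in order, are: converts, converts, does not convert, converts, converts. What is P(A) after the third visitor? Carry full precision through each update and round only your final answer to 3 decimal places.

0.145

After 'converts': P(A) = 0.7·0.1000 / (0.7·0.1000 + 0.4·0.9000) ≈ 0.1628
After 'converts': P(A) = 0.7·0.1628 / (0.7·0.1628 + 0.4·0.8372) ≈ 0.2539
After 'does not convert': P(A) = 0.3·0.2539 / (0.3·0.2539 + 0.6·0.7461) ≈ 0.1454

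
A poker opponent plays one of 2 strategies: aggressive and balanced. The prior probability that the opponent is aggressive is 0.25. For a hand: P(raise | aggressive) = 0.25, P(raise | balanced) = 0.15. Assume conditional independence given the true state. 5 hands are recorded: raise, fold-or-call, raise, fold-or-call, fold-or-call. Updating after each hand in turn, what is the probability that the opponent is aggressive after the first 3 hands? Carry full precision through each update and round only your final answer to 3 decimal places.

After 'raise': P(aggressive) = 0.25·0.2500 / (0.25·0.2500 + 0.15·0.7500) ≈ 0.3571
After 'fold-or-call': P(aggressive) = 0.75·0.3571 / (0.75·0.3571 + 0.85·0.6429) ≈ 0.3289
After 'raise': P(aggressive) = 0.25·0.3289 / (0.25·0.3289 + 0.15·0.6711) ≈ 0.4496

0.450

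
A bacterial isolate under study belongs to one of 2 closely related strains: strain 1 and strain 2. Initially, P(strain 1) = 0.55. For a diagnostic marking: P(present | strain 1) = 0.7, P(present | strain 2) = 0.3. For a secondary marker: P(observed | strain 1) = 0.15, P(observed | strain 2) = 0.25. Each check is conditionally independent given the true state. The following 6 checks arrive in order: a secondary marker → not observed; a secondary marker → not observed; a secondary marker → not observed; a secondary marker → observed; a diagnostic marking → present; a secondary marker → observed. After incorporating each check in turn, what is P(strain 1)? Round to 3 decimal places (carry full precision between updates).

0.599

After a secondary marker='not observed': P(strain 1) = 0.85·0.5500 / (0.85·0.5500 + 0.75·0.4500) ≈ 0.5807
After a secondary marker='not observed': P(strain 1) = 0.85·0.5807 / (0.85·0.5807 + 0.75·0.4193) ≈ 0.6109
After a secondary marker='not observed': P(strain 1) = 0.85·0.6109 / (0.85·0.6109 + 0.75·0.3891) ≈ 0.6402
After a secondary marker='observed': P(strain 1) = 0.15·0.6402 / (0.15·0.6402 + 0.25·0.3598) ≈ 0.5163
After a diagnostic marking='present': P(strain 1) = 0.7·0.5163 / (0.7·0.5163 + 0.3·0.4837) ≈ 0.7135
After a secondary marker='observed': P(strain 1) = 0.15·0.7135 / (0.15·0.7135 + 0.25·0.2865) ≈ 0.5991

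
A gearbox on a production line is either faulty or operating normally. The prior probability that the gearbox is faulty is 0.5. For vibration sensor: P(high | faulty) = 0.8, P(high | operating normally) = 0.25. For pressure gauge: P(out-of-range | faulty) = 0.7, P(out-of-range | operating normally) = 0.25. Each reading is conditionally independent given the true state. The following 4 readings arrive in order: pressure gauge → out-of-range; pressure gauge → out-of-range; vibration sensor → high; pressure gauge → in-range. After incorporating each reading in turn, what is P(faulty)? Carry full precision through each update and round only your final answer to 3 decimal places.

0.909

Each posterior becomes the prior for the next update.
After pressure gauge='out-of-range': P(faulty) = 0.7·0.5000 / (0.7·0.5000 + 0.25·0.5000) ≈ 0.7368
After pressure gauge='out-of-range': P(faulty) = 0.7·0.7368 / (0.7·0.7368 + 0.25·0.2632) ≈ 0.8869
After vibration sensor='high': P(faulty) = 0.8·0.8869 / (0.8·0.8869 + 0.25·0.1131) ≈ 0.9617
After pressure gauge='in-range': P(faulty) = 0.3·0.9617 / (0.3·0.9617 + 0.75·0.0383) ≈ 0.9094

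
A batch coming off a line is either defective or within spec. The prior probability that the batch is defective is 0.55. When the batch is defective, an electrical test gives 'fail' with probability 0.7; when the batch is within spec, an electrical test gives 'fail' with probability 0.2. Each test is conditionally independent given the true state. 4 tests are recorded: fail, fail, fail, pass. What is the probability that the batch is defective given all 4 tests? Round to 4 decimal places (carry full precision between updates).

Apply Bayes' rule sequentially, carrying P(defective) forward.
After 'fail': P(defective) = 0.7·0.5500 / (0.7·0.5500 + 0.2·0.4500) ≈ 0.8105
After 'fail': P(defective) = 0.7·0.8105 / (0.7·0.8105 + 0.2·0.1895) ≈ 0.9374
After 'fail': P(defective) = 0.7·0.9374 / (0.7·0.9374 + 0.2·0.0626) ≈ 0.9813
After 'pass': P(defective) = 0.3·0.9813 / (0.3·0.9813 + 0.8·0.0187) ≈ 0.9516

0.9516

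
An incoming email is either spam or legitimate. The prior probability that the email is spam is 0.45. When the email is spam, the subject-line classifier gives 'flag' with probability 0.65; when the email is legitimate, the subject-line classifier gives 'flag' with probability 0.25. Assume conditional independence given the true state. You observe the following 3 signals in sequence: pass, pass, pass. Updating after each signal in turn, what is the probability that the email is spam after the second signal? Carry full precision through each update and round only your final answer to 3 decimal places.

After 'pass': P(spam) = 0.35·0.4500 / (0.35·0.4500 + 0.75·0.5500) ≈ 0.2763
After 'pass': P(spam) = 0.35·0.2763 / (0.35·0.2763 + 0.75·0.7237) ≈ 0.1512

0.151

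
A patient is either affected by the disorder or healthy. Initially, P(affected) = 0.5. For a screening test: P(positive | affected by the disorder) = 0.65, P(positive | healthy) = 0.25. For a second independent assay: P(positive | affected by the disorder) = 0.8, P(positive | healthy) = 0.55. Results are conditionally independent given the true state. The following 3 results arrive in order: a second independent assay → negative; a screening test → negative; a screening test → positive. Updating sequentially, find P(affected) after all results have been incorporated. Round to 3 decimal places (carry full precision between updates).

0.350

After a second independent assay='negative': P(affected) = 0.2·0.5000 / (0.2·0.5000 + 0.45·0.5000) ≈ 0.3077
After a screening test='negative': P(affected) = 0.35·0.3077 / (0.35·0.3077 + 0.75·0.6923) ≈ 0.1718
After a screening test='positive': P(affected) = 0.65·0.1718 / (0.65·0.1718 + 0.25·0.8282) ≈ 0.3503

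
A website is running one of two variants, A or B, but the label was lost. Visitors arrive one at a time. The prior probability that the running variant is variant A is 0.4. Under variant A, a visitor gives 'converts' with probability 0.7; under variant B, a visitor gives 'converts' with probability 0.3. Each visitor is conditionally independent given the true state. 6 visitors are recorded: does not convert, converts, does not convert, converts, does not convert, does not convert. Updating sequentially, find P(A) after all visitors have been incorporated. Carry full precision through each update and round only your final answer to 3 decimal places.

0.109

After 'does not convert': P(A) = 0.3·0.4000 / (0.3·0.4000 + 0.7·0.6000) ≈ 0.2222
After 'converts': P(A) = 0.7·0.2222 / (0.7·0.2222 + 0.3·0.7778) ≈ 0.4000
After 'does not convert': P(A) = 0.3·0.4000 / (0.3·0.4000 + 0.7·0.6000) ≈ 0.2222
After 'converts': P(A) = 0.7·0.2222 / (0.7·0.2222 + 0.3·0.7778) ≈ 0.4000
After 'does not convert': P(A) = 0.3·0.4000 / (0.3·0.4000 + 0.7·0.6000) ≈ 0.2222
After 'does not convert': P(A) = 0.3·0.2222 / (0.3·0.2222 + 0.7·0.7778) ≈ 0.1091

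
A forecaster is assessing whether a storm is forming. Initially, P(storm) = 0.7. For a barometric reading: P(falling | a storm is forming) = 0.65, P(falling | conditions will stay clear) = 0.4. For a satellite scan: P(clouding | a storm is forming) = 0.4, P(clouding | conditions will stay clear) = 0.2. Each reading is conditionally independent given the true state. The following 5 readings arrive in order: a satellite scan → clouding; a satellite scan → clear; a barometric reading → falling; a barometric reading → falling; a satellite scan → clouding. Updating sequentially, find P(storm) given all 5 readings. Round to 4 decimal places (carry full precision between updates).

0.9487

After a satellite scan='clouding': P(storm) = 0.4·0.7000 / (0.4·0.7000 + 0.2·0.3000) ≈ 0.8235
After a satellite scan='clear': P(storm) = 0.6·0.8235 / (0.6·0.8235 + 0.8·0.1765) ≈ 0.7778
After a barometric reading='falling': P(storm) = 0.65·0.7778 / (0.65·0.7778 + 0.4·0.2222) ≈ 0.8505
After a barometric reading='falling': P(storm) = 0.65·0.8505 / (0.65·0.8505 + 0.4·0.1495) ≈ 0.9024
After a satellite scan='clouding': P(storm) = 0.4·0.9024 / (0.4·0.9024 + 0.2·0.0976) ≈ 0.9487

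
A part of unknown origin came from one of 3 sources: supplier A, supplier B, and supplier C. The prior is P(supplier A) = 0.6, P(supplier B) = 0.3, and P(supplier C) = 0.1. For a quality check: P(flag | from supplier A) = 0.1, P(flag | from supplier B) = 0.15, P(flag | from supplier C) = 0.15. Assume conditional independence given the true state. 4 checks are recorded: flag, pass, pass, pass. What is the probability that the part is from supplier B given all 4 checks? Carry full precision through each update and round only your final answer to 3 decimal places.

After 'flag': normaliser = 0.1·0.6000 + 0.15·0.3000 + 0.15·0.1000; P(supplier A) ≈ 0.5000, P(supplier B) ≈ 0.3750, P(supplier C) ≈ 0.1250
After 'pass': normaliser = 0.9·0.5000 + 0.85·0.3750 + 0.85·0.1250; P(supplier A) ≈ 0.5143, P(supplier B) ≈ 0.3643, P(supplier C) ≈ 0.1214
After 'pass': normaliser = 0.9·0.5143 + 0.85·0.3643 + 0.85·0.1214; P(supplier A) ≈ 0.5285, P(supplier B) ≈ 0.3536, P(supplier C) ≈ 0.1179
After 'pass': normaliser = 0.9·0.5285 + 0.85·0.3536 + 0.85·0.1179; P(supplier A) ≈ 0.5428, P(supplier B) ≈ 0.3429, P(supplier C) ≈ 0.1143

0.343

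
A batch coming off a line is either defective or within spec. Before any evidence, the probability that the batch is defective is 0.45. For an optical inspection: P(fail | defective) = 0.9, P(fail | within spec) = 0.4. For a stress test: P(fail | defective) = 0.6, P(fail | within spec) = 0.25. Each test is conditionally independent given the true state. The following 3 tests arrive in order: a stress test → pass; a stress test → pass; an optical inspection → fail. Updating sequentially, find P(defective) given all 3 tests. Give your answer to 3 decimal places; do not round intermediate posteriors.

0.344

After a stress test='pass': P(defective) = 0.4·0.4500 / (0.4·0.4500 + 0.75·0.5500) ≈ 0.3038
After a stress test='pass': P(defective) = 0.4·0.3038 / (0.4·0.3038 + 0.75·0.6962) ≈ 0.1888
After an optical inspection='fail': P(defective) = 0.9·0.1888 / (0.9·0.1888 + 0.4·0.8112) ≈ 0.3437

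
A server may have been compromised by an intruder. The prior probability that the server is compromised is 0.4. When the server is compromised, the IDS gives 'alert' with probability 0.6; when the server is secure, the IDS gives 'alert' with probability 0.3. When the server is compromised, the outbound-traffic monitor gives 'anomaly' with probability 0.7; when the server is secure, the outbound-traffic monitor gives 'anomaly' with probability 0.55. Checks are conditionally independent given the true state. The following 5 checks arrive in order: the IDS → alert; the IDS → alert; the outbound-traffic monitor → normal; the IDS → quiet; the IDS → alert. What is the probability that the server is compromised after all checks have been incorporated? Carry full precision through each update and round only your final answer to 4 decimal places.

0.6702

Each posterior becomes the prior for the next update.
After the IDS='alert': P(compromised) = 0.6·0.4000 / (0.6·0.4000 + 0.3·0.6000) ≈ 0.5714
After the IDS='alert': P(compromised) = 0.6·0.5714 / (0.6·0.5714 + 0.3·0.4286) ≈ 0.7273
After the outbound-traffic monitor='normal': P(compromised) = 0.3·0.7273 / (0.3·0.7273 + 0.45·0.2727) ≈ 0.6400
After the IDS='quiet': P(compromised) = 0.4·0.6400 / (0.4·0.6400 + 0.7·0.3600) ≈ 0.5039
After the IDS='alert': P(compromised) = 0.6·0.5039 / (0.6·0.5039 + 0.3·0.4961) ≈ 0.6702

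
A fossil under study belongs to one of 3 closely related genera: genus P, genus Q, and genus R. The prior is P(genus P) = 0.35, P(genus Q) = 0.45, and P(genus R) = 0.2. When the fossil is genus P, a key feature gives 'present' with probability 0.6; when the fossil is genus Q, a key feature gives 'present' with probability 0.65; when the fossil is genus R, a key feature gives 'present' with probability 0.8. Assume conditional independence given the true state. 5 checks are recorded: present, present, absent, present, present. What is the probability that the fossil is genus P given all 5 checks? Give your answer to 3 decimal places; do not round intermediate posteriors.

After 'present': normaliser = 0.6·0.3500 + 0.65·0.4500 + 0.8·0.2000; P(genus P) ≈ 0.3170, P(genus Q) ≈ 0.4415, P(genus R) ≈ 0.2415
After 'present': normaliser = 0.6·0.3170 + 0.65·0.4415 + 0.8·0.2415; P(genus P) ≈ 0.2837, P(genus Q) ≈ 0.4281, P(genus R) ≈ 0.2882
After 'absent': normaliser = 0.4·0.2837 + 0.35·0.4281 + 0.2·0.2882; P(genus P) ≈ 0.3536, P(genus Q) ≈ 0.4668, P(genus R) ≈ 0.1796
After 'present': normaliser = 0.6·0.3536 + 0.65·0.4668 + 0.8·0.1796; P(genus P) ≈ 0.3218, P(genus Q) ≈ 0.4603, P(genus R) ≈ 0.2179
After 'present': normaliser = 0.6·0.3218 + 0.65·0.4603 + 0.8·0.2179; P(genus P) ≈ 0.2896, P(genus Q) ≈ 0.4488, P(genus R) ≈ 0.2615

0.290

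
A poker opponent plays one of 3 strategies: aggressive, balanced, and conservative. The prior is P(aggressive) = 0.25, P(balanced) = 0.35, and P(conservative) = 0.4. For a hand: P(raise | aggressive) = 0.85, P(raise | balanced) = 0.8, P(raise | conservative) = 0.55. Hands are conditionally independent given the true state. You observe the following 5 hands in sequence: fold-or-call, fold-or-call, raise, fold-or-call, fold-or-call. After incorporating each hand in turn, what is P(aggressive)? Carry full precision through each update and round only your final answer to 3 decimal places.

Apply Bayes' rule sequentially, carrying P(aggressive) forward.
After 'fold-or-call': normaliser = 0.15·0.2500 + 0.2·0.3500 + 0.45·0.4000; P(aggressive) ≈ 0.1304, P(balanced) ≈ 0.2435, P(conservative) ≈ 0.6261
After 'fold-or-call': normaliser = 0.15·0.1304 + 0.2·0.2435 + 0.45·0.6261; P(aggressive) ≈ 0.0559, P(balanced) ≈ 0.1391, P(conservative) ≈ 0.8050
After 'raise': normaliser = 0.85·0.0559 + 0.8·0.1391 + 0.55·0.8050; P(aggressive) ≈ 0.0790, P(balanced) ≈ 0.1850, P(conservative) ≈ 0.7360
After 'fold-or-call': normaliser = 0.15·0.0790 + 0.2·0.1850 + 0.45·0.7360; P(aggressive) ≈ 0.0312, P(balanced) ≈ 0.0974, P(conservative) ≈ 0.8715
After 'fold-or-call': normaliser = 0.15·0.0312 + 0.2·0.0974 + 0.45·0.8715; P(aggressive) ≈ 0.0112, P(balanced) ≈ 0.0468, P(conservative) ≈ 0.9420

0.011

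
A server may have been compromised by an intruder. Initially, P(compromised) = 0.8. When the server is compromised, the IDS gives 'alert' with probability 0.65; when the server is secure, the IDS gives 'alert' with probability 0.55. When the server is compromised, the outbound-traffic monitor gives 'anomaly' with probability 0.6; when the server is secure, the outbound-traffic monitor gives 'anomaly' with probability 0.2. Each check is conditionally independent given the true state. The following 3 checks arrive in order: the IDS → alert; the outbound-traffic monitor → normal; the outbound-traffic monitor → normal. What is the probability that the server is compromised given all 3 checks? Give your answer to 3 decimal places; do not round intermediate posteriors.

0.542

After the IDS='alert': P(compromised) = 0.65·0.8000 / (0.65·0.8000 + 0.55·0.2000) ≈ 0.8254
After the outbound-traffic monitor='normal': P(compromised) = 0.4·0.8254 / (0.4·0.8254 + 0.8·0.1746) ≈ 0.7027
After the outbound-traffic monitor='normal': P(compromised) = 0.4·0.7027 / (0.4·0.7027 + 0.8·0.2973) ≈ 0.5417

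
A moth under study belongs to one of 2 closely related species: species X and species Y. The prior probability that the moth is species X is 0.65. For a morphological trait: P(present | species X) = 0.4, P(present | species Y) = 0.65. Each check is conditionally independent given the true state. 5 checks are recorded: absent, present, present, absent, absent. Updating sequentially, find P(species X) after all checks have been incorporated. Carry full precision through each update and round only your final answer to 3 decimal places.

After 'absent': P(species X) = 0.6·0.6500 / (0.6·0.6500 + 0.35·0.3500) ≈ 0.7610
After 'present': P(species X) = 0.4·0.7610 / (0.4·0.7610 + 0.65·0.2390) ≈ 0.6621
After 'present': P(species X) = 0.4·0.6621 / (0.4·0.6621 + 0.65·0.3379) ≈ 0.5466
After 'absent': P(species X) = 0.6·0.5466 / (0.6·0.5466 + 0.35·0.4534) ≈ 0.6739
After 'absent': P(species X) = 0.6·0.6739 / (0.6·0.6739 + 0.35·0.3261) ≈ 0.7799

0.780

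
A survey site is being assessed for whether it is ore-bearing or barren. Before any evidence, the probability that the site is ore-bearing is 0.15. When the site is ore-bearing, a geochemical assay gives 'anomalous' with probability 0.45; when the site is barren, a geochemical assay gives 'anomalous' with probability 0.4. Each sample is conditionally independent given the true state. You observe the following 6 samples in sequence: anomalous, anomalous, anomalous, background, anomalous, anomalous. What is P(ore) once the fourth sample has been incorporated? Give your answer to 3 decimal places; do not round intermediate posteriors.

0.187

After 'anomalous': P(ore) = 0.45·0.1500 / (0.45·0.1500 + 0.4·0.8500) ≈ 0.1656
After 'anomalous': P(ore) = 0.45·0.1656 / (0.45·0.1656 + 0.4·0.8344) ≈ 0.1826
After 'anomalous': P(ore) = 0.45·0.1826 / (0.45·0.1826 + 0.4·0.8174) ≈ 0.2008
After 'background': P(ore) = 0.55·0.2008 / (0.55·0.2008 + 0.6·0.7992) ≈ 0.1872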